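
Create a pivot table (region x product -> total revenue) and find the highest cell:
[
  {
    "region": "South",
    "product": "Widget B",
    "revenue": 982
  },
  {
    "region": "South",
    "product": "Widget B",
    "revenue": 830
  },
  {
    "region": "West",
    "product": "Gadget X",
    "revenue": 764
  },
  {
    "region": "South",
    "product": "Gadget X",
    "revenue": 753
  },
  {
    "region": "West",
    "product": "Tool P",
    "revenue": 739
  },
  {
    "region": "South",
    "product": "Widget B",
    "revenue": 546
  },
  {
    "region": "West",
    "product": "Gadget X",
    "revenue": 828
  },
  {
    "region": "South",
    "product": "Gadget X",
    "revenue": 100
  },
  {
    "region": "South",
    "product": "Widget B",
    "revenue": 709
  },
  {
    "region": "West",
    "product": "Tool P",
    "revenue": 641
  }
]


Pivot: region (rows) x product (columns) -> total revenue

     Gadget X      Tool P        Widget B    
South          853             0          3067  
West          1592          1380             0  

Highest: South / Widget B = $3067

South / Widget B = $3067


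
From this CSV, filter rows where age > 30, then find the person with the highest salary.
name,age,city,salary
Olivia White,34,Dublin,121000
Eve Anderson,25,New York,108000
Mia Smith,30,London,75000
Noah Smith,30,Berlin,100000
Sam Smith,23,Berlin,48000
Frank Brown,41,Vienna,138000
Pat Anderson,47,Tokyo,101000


Filter: age > 30
Sort by: salary (descending)

Filtered records (3):
  Frank Brown, age 41, salary $138000
  Olivia White, age 34, salary $121000
  Pat Anderson, age 47, salary $101000

Highest salary: Frank Brown ($138000)

Frank Brown


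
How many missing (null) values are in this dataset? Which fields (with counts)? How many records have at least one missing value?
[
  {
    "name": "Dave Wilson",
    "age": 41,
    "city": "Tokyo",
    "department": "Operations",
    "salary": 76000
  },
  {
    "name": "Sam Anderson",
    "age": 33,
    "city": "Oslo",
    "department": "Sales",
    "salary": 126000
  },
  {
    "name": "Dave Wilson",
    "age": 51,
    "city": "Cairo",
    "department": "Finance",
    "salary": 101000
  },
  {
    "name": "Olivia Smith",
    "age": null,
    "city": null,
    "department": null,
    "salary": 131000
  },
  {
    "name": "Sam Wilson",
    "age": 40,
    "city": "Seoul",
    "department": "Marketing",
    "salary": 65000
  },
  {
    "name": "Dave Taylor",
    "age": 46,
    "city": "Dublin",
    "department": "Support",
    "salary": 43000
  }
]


Checking for missing (null) values in 6 records:

  Dave Wilson: complete
  Sam Anderson: complete
  Dave Wilson: complete
  Olivia Smith: age, city, department
  Sam Wilson: complete
  Dave Taylor: complete

Per field:
  name: 0 missing
  age: 1 missing
  city: 1 missing
  department: 1 missing
  salary: 0 missing

Total missing values: 3
Records with any missing: 1

3 missing values (age: 1, city: 1, department: 1); 1 incomplete records


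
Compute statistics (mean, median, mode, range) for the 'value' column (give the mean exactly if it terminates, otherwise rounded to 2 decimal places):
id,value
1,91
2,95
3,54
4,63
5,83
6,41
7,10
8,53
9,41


Data: [91, 95, 54, 63, 83, 41, 10, 53, 41]
Count: 9
Sum: 531
Mean: 531/9 = 59
Sorted: [10, 41, 41, 53, 54, 63, 83, 91, 95]
Median: 54.0
Mode: 41 (2 times)
Range: 95 - 10 = 85
Min: 10, Max: 95

mean=59, median=54.0, mode=41, range=85


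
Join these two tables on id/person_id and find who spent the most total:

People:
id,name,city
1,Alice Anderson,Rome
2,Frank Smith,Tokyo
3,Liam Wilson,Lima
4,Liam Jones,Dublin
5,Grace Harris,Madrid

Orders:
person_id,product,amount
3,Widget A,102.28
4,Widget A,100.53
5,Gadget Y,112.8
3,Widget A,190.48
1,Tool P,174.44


Join on: people.id = orders.person_id

Joined rows:
  Liam Wilson (Lima) bought Widget A for $102.28
  Liam Jones (Dublin) bought Widget A for $100.53
  Grace Harris (Madrid) bought Gadget Y for $112.8
  Liam Wilson (Lima) bought Widget A for $190.48
  Alice Anderson (Rome) bought Tool P for $174.44

Total per person:
  Liam Wilson: $292.76
  Alice Anderson: $174.44
  Grace Harris: $112.80
  Liam Jones: $100.53

Top spender: Liam Wilson ($292.76)

Liam Wilson ($292.76)


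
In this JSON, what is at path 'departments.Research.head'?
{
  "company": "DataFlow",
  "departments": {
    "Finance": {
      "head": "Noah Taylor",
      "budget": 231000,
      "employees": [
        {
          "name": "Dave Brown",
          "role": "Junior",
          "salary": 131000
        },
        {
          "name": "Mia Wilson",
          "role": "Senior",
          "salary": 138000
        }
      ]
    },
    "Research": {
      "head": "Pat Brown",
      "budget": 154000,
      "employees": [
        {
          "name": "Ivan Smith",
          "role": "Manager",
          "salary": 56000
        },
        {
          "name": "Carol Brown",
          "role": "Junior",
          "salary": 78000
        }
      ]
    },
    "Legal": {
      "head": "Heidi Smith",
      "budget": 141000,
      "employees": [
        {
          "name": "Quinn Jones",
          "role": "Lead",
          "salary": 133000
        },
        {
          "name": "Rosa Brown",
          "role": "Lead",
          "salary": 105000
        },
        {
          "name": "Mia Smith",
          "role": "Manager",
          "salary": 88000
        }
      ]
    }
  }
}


Path: departments.Research.head

Navigate:
  -> departments
  -> Research
  -> head = 'Pat Brown'

Pat Brown


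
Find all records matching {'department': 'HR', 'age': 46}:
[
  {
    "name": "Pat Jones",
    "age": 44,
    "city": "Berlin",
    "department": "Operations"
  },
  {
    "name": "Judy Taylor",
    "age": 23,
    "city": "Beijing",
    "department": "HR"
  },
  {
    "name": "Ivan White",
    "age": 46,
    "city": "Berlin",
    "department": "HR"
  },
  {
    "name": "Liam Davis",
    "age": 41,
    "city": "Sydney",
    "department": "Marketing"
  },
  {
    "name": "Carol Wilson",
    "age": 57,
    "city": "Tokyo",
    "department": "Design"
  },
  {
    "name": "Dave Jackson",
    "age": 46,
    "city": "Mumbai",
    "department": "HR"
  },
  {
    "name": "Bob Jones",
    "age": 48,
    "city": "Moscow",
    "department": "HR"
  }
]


Search criteria: {'department': 'HR', 'age': 46}

Checking 7 records:
  Pat Jones: {department: Operations, age: 44}
  Judy Taylor: {department: HR, age: 23}
  Ivan White: {department: HR, age: 46} <-- MATCH
  Liam Davis: {department: Marketing, age: 41}
  Carol Wilson: {department: Design, age: 57}
  Dave Jackson: {department: HR, age: 46} <-- MATCH
  Bob Jones: {department: HR, age: 48}

Matches: ["Ivan White", "Dave Jackson"]

["Ivan White", "Dave Jackson"]


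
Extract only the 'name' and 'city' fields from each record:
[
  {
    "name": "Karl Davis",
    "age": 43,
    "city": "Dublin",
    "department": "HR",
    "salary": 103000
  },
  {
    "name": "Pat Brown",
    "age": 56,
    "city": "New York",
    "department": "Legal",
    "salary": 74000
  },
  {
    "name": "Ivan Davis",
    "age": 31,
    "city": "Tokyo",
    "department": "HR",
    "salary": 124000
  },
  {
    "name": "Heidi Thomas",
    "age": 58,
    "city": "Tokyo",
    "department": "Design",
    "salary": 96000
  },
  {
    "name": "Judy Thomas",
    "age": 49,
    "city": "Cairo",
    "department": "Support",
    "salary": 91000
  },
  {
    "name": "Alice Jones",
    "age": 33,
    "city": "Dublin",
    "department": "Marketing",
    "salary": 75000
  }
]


Original: 6 records with fields: name, age, city, department, salary
Keep: ['name', 'city']
Drop: ['age', 'department', 'salary']
Result: 6 records, 2 fields each

[
  {
    "name": "Karl Davis",
    "city": "Dublin"
  },
  {
    "name": "Pat Brown",
    "city": "New York"
  },
  {
    "name": "Ivan Davis",
    "city": "Tokyo"
  },
  {
    "name": "Heidi Thomas",
    "city": "Tokyo"
  },
  {
    "name": "Judy Thomas",
    "city": "Cairo"
  },
  {
    "name": "Alice Jones",
    "city": "Dublin"
  }
]


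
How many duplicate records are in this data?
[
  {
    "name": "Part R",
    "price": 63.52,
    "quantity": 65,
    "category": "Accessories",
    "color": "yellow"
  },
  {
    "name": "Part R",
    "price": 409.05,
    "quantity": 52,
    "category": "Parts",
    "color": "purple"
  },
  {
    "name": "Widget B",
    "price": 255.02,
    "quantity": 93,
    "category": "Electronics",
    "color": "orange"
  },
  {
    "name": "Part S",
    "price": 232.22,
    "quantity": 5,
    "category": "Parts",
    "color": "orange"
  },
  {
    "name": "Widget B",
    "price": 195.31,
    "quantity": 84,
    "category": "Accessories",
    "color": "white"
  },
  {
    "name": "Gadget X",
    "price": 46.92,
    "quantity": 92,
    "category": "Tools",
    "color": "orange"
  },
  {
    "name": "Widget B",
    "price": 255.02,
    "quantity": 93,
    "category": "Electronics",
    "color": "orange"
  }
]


Checking 7 records for duplicates:

  Row 1: Part R ($63.52, qty 65)
  Row 2: Part R ($409.05, qty 52)
  Row 3: Widget B ($255.02, qty 93)
  Row 4: Part S ($232.22, qty 5)
  Row 5: Widget B ($195.31, qty 84)
  Row 6: Gadget X ($46.92, qty 92)
  Row 7: Widget B ($255.02, qty 93) <-- DUPLICATE

Duplicates found: 1
Unique records: 6

1 duplicates, 6 unique


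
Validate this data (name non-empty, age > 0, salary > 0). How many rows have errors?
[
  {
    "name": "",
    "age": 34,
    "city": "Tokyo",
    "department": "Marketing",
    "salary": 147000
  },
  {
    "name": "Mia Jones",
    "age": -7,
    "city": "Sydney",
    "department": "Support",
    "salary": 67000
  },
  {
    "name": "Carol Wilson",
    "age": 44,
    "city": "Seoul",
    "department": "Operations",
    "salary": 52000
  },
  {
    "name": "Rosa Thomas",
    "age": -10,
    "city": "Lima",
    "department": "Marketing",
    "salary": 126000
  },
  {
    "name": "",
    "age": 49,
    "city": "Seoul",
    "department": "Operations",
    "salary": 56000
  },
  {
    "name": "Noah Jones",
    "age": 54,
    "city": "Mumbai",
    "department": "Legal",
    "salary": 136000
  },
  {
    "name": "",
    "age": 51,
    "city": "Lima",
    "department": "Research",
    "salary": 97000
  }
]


Validating 7 records:
Rules: name non-empty, age > 0, salary > 0

  Row 1 (???): empty name
  Row 2 (Mia Jones): negative age: -7
  Row 3 (Carol Wilson): OK
  Row 4 (Rosa Thomas): negative age: -10
  Row 5 (???): empty name
  Row 6 (Noah Jones): OK
  Row 7 (???): empty name

Total errors: 5

5 errors


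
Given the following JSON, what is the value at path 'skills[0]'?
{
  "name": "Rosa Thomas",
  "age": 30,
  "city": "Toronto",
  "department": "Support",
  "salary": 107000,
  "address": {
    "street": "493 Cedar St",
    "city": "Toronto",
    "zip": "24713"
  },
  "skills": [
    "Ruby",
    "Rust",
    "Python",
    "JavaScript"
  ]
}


Query: skills[0]
Path: skills -> first element
Value: Ruby

Ruby


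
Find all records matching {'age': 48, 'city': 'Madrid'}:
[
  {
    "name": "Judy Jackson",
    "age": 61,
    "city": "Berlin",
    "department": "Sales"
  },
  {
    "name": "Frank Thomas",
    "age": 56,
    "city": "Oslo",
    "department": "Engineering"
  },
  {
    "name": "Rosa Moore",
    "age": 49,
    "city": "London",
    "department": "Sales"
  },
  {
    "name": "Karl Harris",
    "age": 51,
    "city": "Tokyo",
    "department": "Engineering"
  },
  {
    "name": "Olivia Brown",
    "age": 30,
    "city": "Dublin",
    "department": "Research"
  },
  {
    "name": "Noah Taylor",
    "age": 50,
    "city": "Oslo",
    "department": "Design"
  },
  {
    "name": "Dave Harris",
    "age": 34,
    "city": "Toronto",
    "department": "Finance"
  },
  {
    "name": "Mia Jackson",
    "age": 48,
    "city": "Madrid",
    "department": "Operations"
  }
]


Search criteria: {'age': 48, 'city': 'Madrid'}

Checking 8 records:
  Judy Jackson: {age: 61, city: Berlin}
  Frank Thomas: {age: 56, city: Oslo}
  Rosa Moore: {age: 49, city: London}
  Karl Harris: {age: 51, city: Tokyo}
  Olivia Brown: {age: 30, city: Dublin}
  Noah Taylor: {age: 50, city: Oslo}
  Dave Harris: {age: 34, city: Toronto}
  Mia Jackson: {age: 48, city: Madrid} <-- MATCH

Matches: ["Mia Jackson"]

["Mia Jackson"]


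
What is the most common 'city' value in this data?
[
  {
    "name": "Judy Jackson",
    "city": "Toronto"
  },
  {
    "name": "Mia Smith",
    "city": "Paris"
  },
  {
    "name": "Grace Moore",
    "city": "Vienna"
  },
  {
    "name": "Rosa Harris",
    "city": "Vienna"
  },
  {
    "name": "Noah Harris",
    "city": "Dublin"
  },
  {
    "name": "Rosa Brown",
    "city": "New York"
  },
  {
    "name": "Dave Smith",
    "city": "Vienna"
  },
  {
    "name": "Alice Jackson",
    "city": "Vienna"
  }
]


Counting 'city' values across 8 records:

  Vienna: 4 ####
  Toronto: 1 #
  Paris: 1 #
  Dublin: 1 #
  New York: 1 #

Most common: Vienna (4 times)

Vienna (4 times)


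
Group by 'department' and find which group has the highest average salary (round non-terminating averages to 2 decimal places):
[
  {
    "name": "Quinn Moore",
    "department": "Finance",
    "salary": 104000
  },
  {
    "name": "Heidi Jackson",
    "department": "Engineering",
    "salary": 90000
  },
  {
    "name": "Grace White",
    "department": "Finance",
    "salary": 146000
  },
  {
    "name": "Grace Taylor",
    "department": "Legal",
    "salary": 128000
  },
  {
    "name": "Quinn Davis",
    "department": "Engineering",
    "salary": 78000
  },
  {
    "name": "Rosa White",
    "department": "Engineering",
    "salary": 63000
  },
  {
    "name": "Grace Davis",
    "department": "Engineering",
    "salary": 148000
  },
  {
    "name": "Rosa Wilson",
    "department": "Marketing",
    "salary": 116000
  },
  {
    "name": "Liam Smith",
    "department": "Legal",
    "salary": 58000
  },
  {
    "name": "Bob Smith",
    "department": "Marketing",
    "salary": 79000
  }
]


Group by: department

Groups:
  Engineering: 4 people, avg salary = 379000/4 = $94750
  Finance: 2 people, avg salary = 250000/2 = $125000
  Legal: 2 people, avg salary = 186000/2 = $93000
  Marketing: 2 people, avg salary = 195000/2 = $97500

Highest average salary: Finance ($125000)

Finance ($125000)


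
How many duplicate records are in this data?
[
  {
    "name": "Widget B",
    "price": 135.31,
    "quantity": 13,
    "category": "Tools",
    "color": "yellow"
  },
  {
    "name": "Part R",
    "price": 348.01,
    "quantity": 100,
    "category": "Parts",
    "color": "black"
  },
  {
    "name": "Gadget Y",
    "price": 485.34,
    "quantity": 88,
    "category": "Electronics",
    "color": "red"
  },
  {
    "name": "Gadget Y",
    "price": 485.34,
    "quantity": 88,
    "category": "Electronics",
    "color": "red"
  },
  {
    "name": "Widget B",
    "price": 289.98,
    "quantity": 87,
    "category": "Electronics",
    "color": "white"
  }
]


Checking 5 records for duplicates:

  Row 1: Widget B ($135.31, qty 13)
  Row 2: Part R ($348.01, qty 100)
  Row 3: Gadget Y ($485.34, qty 88)
  Row 4: Gadget Y ($485.34, qty 88) <-- DUPLICATE
  Row 5: Widget B ($289.98, qty 87)

Duplicates found: 1
Unique records: 4

1 duplicates, 4 unique


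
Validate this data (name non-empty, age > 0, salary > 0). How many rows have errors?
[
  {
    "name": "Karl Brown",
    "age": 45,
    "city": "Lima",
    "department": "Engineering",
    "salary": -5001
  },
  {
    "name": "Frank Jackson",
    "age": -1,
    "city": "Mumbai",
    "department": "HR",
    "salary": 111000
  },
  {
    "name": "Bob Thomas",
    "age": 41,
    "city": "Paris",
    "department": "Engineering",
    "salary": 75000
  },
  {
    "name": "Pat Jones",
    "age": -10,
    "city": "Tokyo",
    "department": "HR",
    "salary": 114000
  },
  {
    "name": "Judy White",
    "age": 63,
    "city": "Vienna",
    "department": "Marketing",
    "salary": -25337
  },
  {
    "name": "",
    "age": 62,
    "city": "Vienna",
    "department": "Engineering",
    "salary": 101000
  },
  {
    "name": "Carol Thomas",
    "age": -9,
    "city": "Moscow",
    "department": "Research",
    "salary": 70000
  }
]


Validating 7 records:
Rules: name non-empty, age > 0, salary > 0

  Row 1 (Karl Brown): negative salary: -5001
  Row 2 (Frank Jackson): negative age: -1
  Row 3 (Bob Thomas): OK
  Row 4 (Pat Jones): negative age: -10
  Row 5 (Judy White): negative salary: -25337
  Row 6 (???): empty name
  Row 7 (Carol Thomas): negative age: -9

Total errors: 6

6 errors


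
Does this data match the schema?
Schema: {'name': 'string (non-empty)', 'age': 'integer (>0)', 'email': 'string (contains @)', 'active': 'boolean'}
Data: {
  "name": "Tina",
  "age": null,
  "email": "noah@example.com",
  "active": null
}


Validating each field against schema:
  name: OK (non-empty string)
  age: FAIL (null is not an integer)
  email: OK (string with @)
  active: FAIL (null is not a boolean)

Result: INVALID (2 errors: age, active)

INVALID (2 errors: age, active)


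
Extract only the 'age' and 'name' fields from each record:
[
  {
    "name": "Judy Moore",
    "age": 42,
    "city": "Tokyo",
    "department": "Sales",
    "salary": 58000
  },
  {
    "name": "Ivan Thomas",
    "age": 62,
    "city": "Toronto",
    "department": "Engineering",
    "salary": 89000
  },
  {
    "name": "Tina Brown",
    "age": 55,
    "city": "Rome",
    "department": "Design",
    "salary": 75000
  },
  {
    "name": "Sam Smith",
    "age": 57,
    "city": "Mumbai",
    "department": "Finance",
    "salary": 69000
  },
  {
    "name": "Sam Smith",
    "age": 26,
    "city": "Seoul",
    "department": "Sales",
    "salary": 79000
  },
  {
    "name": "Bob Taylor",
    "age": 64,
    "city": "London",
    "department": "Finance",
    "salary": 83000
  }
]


Original: 6 records with fields: name, age, city, department, salary
Keep: ['age', 'name']
Drop: ['city', 'department', 'salary']
Result: 6 records, 2 fields each

[
  {
    "age": 42,
    "name": "Judy Moore"
  },
  {
    "age": 62,
    "name": "Ivan Thomas"
  },
  {
    "age": 55,
    "name": "Tina Brown"
  },
  {
    "age": 57,
    "name": "Sam Smith"
  },
  {
    "age": 26,
    "name": "Sam Smith"
  },
  {
    "age": 64,
    "name": "Bob Taylor"
  }
]


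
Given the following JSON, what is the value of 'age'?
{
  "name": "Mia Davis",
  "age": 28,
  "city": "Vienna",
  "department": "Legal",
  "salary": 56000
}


Looking up field 'age'
Value: 28

28


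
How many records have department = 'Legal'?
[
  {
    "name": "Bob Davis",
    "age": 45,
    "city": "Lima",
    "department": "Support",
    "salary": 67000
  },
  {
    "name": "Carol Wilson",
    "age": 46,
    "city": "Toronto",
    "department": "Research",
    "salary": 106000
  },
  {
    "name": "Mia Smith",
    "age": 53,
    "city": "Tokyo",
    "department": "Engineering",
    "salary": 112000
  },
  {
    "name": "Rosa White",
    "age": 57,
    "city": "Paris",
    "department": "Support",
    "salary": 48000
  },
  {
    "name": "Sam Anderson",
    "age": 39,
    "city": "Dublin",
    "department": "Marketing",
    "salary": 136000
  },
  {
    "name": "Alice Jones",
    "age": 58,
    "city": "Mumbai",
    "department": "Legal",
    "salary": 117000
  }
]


Data: 6 records
Condition: department = 'Legal'

Checking each record:
  Bob Davis: Support
  Carol Wilson: Research
  Mia Smith: Engineering
  Rosa White: Support
  Sam Anderson: Marketing
  Alice Jones: Legal MATCH

Count: 1

1


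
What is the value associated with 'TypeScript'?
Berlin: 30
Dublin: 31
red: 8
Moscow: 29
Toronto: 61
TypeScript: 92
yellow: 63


Looking up key 'TypeScript'
Value: 92

92


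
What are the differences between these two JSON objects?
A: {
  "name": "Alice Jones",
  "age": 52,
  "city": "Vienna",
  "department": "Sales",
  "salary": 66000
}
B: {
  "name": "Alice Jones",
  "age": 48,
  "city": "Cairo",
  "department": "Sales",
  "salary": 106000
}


Comparing each field (in key order):
  name: same
  age: DIFFERENT
  city: DIFFERENT
  department: same
  salary: DIFFERENT
Differences:
  age: 52 -> 48
  city: Vienna -> Cairo
  salary: 66000 -> 106000

3 field(s) changed

3 changes: age, city, salary


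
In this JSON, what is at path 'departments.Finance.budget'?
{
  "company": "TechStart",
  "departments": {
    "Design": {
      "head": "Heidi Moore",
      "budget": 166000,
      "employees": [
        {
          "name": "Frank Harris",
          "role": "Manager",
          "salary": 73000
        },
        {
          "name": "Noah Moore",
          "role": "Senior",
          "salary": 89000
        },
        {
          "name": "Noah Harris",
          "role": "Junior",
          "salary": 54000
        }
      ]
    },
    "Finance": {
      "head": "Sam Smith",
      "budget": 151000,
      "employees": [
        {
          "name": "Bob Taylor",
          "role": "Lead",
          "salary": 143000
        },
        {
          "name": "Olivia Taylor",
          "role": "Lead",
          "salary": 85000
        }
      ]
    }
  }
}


Path: departments.Finance.budget

Navigate:
  -> departments
  -> Finance
  -> budget = 151000

151000


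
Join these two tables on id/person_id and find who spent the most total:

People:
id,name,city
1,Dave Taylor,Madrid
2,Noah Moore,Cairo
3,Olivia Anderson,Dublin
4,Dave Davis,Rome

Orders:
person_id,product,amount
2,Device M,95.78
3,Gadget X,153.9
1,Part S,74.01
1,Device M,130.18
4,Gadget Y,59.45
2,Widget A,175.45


Join on: people.id = orders.person_id

Joined rows:
  Noah Moore (Cairo) bought Device M for $95.78
  Olivia Anderson (Dublin) bought Gadget X for $153.9
  Dave Taylor (Madrid) bought Part S for $74.01
  Dave Taylor (Madrid) bought Device M for $130.18
  Dave Davis (Rome) bought Gadget Y for $59.45
  Noah Moore (Cairo) bought Widget A for $175.45

Total per person:
  Noah Moore: $271.23
  Dave Taylor: $204.19
  Olivia Anderson: $153.90
  Dave Davis: $59.45

Top spender: Noah Moore ($271.23)

Noah Moore ($271.23)


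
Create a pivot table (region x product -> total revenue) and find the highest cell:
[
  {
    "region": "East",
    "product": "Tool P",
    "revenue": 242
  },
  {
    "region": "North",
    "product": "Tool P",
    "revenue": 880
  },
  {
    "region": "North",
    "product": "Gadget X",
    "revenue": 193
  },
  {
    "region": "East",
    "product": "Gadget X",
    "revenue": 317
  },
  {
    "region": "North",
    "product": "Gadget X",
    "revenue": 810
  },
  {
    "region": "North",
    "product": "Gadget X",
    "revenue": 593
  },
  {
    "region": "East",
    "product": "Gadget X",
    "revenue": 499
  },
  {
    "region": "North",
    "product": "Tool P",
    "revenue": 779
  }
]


Pivot: region (rows) x product (columns) -> total revenue

     Gadget X      Tool P      
East           816           242  
North         1596          1659  

Highest: North / Tool P = $1659

North / Tool P = $1659


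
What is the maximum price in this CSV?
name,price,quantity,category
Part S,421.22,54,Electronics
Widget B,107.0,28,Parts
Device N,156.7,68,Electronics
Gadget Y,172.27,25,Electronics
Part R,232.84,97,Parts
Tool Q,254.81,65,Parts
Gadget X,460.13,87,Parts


Computing maximum price:
Values: [421.22, 107.0, 156.7, 172.27, 232.84, 254.81, 460.13]
Max = 460.13

460.13


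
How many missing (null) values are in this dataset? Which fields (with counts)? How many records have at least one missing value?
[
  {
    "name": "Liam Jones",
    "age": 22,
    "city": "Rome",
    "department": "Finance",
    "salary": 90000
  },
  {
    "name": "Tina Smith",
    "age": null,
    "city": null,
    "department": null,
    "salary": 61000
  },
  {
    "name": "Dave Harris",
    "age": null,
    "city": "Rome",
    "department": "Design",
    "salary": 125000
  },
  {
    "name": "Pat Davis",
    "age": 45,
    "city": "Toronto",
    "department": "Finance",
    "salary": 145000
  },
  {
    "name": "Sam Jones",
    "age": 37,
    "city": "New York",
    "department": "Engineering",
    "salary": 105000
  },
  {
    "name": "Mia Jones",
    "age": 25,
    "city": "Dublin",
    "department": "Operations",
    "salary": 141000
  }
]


Checking for missing (null) values in 6 records:

  Liam Jones: complete
  Tina Smith: age, city, department
  Dave Harris: age
  Pat Davis: complete
  Sam Jones: complete
  Mia Jones: complete

Per field:
  name: 0 missing
  age: 2 missing
  city: 1 missing
  department: 1 missing
  salary: 0 missing

Total missing values: 4
Records with any missing: 2

4 missing values (age: 2, city: 1, department: 1); 2 incomplete records


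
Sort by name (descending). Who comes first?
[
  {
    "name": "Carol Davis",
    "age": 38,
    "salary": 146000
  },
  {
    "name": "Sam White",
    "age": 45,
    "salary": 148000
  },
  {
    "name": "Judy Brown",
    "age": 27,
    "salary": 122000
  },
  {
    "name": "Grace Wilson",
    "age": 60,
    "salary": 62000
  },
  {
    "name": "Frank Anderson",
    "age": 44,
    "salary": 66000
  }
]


Sort by: name (descending)

Sorted order:
  1. Sam White (name = Sam White)
  2. Judy Brown (name = Judy Brown)
  3. Grace Wilson (name = Grace Wilson)
  4. Frank Anderson (name = Frank Anderson)
  5. Carol Davis (name = Carol Davis)

First: Sam White

Sam White


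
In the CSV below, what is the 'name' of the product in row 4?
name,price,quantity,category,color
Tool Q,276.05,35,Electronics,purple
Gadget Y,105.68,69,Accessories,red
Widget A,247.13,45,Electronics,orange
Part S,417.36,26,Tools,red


Query: Row 4 ('Part S'), column 'name'
Value: Part S

Part S


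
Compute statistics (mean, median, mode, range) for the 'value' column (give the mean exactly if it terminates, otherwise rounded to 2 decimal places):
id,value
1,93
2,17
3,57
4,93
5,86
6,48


Data: [93, 17, 57, 93, 86, 48]
Count: 6
Sum: 394
Mean: 394/6 ≈ 65.67 (rounded to 2 decimal places)
Sorted: [17, 48, 57, 86, 93, 93]
Median: 71.5
Mode: 93 (2 times)
Range: 93 - 17 = 76
Min: 17, Max: 93

mean≈65.67, median=71.5, mode=93, range=76


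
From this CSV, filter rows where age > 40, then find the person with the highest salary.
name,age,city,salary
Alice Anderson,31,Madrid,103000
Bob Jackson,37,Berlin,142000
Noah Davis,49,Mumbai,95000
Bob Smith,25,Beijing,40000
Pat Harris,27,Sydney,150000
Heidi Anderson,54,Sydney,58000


Filter: age > 40
Sort by: salary (descending)

Filtered records (2):
  Noah Davis, age 49, salary $95000
  Heidi Anderson, age 54, salary $58000

Highest salary: Noah Davis ($95000)

Noah Davis


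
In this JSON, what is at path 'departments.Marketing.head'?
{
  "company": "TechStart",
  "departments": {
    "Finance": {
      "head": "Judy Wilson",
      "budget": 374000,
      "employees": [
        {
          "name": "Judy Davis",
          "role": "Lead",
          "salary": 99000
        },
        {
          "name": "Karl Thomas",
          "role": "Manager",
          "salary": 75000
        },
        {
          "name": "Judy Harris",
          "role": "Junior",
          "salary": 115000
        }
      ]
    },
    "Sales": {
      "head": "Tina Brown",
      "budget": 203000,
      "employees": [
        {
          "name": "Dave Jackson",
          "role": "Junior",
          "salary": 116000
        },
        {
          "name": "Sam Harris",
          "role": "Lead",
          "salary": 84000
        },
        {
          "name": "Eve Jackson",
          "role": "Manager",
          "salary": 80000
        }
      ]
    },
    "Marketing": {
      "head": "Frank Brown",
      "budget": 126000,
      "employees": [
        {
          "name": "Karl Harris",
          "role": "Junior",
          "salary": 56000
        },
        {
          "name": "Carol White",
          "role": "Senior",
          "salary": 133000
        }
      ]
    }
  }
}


Path: departments.Marketing.head

Navigate:
  -> departments
  -> Marketing
  -> head = 'Frank Brown'

Frank Brown


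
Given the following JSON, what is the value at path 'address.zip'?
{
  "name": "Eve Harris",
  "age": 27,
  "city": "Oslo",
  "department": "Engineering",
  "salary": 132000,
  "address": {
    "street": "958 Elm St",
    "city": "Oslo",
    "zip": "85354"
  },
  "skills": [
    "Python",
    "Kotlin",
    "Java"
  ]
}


Query: address.zip
Path: address -> zip
Value: 85354

85354


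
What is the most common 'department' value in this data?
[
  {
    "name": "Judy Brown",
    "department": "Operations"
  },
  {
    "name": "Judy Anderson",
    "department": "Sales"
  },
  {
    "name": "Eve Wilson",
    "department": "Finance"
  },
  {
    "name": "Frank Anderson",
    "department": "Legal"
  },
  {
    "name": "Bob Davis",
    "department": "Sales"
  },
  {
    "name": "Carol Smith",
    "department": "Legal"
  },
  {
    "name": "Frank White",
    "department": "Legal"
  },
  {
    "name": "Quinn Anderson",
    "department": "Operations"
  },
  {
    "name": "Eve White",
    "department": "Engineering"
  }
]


Counting 'department' values across 9 records:

  Legal: 3 ###
  Operations: 2 ##
  Sales: 2 ##
  Finance: 1 #
  Engineering: 1 #

Most common: Legal (3 times)

Legal (3 times)


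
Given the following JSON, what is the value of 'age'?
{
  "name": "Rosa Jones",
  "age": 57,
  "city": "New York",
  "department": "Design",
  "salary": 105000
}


Looking up field 'age'
Value: 57

57


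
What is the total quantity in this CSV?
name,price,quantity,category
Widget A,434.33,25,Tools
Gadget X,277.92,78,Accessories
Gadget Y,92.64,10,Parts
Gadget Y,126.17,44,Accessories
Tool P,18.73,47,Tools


Computing total quantity:
Values: [25, 78, 10, 44, 47]
Sum = 204

204


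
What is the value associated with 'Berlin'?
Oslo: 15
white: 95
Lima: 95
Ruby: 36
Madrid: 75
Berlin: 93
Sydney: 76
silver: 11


Looking up key 'Berlin'
Value: 93

93


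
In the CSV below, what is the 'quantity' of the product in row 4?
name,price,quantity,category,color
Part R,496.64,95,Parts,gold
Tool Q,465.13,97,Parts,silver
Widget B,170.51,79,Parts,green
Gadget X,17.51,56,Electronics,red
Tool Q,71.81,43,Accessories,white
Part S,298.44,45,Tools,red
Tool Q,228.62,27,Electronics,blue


Query: Row 4 ('Gadget X'), column 'quantity'
Value: 56

56


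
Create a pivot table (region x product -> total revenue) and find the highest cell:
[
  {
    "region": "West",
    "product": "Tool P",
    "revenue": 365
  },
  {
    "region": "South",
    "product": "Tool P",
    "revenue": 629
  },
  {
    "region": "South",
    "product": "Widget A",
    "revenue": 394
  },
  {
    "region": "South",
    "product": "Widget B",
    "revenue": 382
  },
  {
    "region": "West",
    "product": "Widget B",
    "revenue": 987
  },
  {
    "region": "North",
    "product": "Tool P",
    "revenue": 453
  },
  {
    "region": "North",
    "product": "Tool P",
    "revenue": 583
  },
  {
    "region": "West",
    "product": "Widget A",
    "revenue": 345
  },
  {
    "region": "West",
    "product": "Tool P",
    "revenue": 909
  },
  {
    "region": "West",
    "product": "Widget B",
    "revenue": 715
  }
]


Pivot: region (rows) x product (columns) -> total revenue

     Tool P        Widget A      Widget B    
North         1036             0             0  
South          629           394           382  
West          1274           345          1702  

Highest: West / Widget B = $1702

West / Widget B = $1702


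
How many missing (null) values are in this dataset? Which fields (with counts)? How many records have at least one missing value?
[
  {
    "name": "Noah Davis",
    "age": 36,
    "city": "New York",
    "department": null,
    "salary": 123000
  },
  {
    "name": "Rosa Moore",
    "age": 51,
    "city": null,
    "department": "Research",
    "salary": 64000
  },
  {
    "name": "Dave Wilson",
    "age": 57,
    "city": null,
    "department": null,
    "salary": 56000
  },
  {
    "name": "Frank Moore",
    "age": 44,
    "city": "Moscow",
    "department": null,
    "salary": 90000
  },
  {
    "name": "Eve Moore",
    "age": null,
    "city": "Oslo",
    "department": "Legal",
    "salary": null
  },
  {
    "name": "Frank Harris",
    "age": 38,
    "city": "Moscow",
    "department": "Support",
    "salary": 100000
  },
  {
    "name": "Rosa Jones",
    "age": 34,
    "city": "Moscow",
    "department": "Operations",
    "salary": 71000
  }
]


Checking for missing (null) values in 7 records:

  Noah Davis: department
  Rosa Moore: city
  Dave Wilson: city, department
  Frank Moore: department
  Eve Moore: age, salary
  Frank Harris: complete
  Rosa Jones: complete

Per field:
  name: 0 missing
  age: 1 missing
  city: 2 missing
  department: 3 missing
  salary: 1 missing

Total missing values: 7
Records with any missing: 5

7 missing values (age: 1, city: 2, department: 3, salary: 1); 5 incomplete records


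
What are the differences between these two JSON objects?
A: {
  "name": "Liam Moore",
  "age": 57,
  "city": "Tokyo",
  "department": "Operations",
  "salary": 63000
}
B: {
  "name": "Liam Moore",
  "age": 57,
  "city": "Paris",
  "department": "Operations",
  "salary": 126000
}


Comparing each field (in key order):
  name: same
  age: same
  city: DIFFERENT
  department: same
  salary: DIFFERENT
Differences:
  city: Tokyo -> Paris
  salary: 63000 -> 126000

2 field(s) changed

2 changes: city, salary


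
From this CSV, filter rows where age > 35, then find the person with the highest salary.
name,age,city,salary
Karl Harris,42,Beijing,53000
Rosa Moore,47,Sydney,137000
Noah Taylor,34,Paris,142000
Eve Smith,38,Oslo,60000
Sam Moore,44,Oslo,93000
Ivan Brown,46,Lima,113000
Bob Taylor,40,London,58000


Filter: age > 35
Sort by: salary (descending)

Filtered records (6):
  Rosa Moore, age 47, salary $137000
  Ivan Brown, age 46, salary $113000
  Sam Moore, age 44, salary $93000
  Eve Smith, age 38, salary $60000
  Bob Taylor, age 40, salary $58000
  Karl Harris, age 42, salary $53000

Highest salary: Rosa Moore ($137000)

Rosa Moore


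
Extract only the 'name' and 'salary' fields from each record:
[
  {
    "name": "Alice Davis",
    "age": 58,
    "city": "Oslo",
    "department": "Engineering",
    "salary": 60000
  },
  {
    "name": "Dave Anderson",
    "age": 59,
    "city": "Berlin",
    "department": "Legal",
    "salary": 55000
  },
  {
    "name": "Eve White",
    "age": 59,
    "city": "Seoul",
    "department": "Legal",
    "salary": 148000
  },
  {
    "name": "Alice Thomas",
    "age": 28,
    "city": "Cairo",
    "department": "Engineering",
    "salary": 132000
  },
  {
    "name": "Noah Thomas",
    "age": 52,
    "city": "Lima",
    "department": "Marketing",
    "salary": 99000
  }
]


Original: 5 records with fields: name, age, city, department, salary
Keep: ['name', 'salary']
Drop: ['age', 'city', 'department']
Result: 5 records, 2 fields each

[
  {
    "name": "Alice Davis",
    "salary": 60000
  },
  {
    "name": "Dave Anderson",
    "salary": 55000
  },
  {
    "name": "Eve White",
    "salary": 148000
  },
  {
    "name": "Alice Thomas",
    "salary": 132000
  },
  {
    "name": "Noah Thomas",
    "salary": 99000
  }
]


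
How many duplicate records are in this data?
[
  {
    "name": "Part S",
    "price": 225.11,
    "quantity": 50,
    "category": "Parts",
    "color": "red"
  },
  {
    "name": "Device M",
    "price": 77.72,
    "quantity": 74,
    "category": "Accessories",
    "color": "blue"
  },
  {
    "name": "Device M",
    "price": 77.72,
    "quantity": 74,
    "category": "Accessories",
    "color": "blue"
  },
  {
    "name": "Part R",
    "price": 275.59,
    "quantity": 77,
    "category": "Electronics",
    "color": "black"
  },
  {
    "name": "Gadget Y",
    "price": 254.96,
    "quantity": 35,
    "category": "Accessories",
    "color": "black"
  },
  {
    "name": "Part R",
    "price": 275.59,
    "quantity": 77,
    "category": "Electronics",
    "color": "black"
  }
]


Checking 6 records for duplicates:

  Row 1: Part S ($225.11, qty 50)
  Row 2: Device M ($77.72, qty 74)
  Row 3: Device M ($77.72, qty 74) <-- DUPLICATE
  Row 4: Part R ($275.59, qty 77)
  Row 5: Gadget Y ($254.96, qty 35)
  Row 6: Part R ($275.59, qty 77) <-- DUPLICATE

Duplicates found: 2
Unique records: 4

2 duplicates, 4 unique


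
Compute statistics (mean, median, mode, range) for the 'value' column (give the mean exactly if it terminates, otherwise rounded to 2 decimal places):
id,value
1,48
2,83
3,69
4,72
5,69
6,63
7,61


Data: [48, 83, 69, 72, 69, 63, 61]
Count: 7
Sum: 465
Mean: 465/7 ≈ 66.43 (rounded to 2 decimal places)
Sorted: [48, 61, 63, 69, 69, 72, 83]
Median: 69.0
Mode: 69 (2 times)
Range: 83 - 48 = 35
Min: 48, Max: 83

mean≈66.43, median=69.0, mode=69, range=35


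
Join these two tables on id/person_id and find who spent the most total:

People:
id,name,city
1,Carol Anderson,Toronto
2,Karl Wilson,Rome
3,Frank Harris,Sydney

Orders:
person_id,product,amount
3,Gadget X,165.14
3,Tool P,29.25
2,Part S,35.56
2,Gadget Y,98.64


Join on: people.id = orders.person_id

Joined rows:
  Frank Harris (Sydney) bought Gadget X for $165.14
  Frank Harris (Sydney) bought Tool P for $29.25
  Karl Wilson (Rome) bought Part S for $35.56
  Karl Wilson (Rome) bought Gadget Y for $98.64

Total per person:
  Frank Harris: $194.39
  Karl Wilson: $134.20

Top spender: Frank Harris ($194.39)

Frank Harris ($194.39)


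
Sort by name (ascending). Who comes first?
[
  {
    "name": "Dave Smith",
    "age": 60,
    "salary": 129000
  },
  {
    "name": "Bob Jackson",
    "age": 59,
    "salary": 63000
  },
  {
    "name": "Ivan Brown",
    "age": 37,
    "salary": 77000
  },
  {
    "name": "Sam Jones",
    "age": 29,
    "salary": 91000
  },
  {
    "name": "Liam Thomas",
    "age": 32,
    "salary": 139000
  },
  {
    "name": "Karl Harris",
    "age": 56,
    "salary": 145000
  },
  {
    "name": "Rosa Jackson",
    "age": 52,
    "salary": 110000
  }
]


Sort by: name (ascending)

Sorted order:
  1. Bob Jackson (name = Bob Jackson)
  2. Dave Smith (name = Dave Smith)
  3. Ivan Brown (name = Ivan Brown)
  4. Karl Harris (name = Karl Harris)
  5. Liam Thomas (name = Liam Thomas)
  6. Rosa Jackson (name = Rosa Jackson)
  7. Sam Jones (name = Sam Jones)

First: Bob Jackson

Bob Jackson


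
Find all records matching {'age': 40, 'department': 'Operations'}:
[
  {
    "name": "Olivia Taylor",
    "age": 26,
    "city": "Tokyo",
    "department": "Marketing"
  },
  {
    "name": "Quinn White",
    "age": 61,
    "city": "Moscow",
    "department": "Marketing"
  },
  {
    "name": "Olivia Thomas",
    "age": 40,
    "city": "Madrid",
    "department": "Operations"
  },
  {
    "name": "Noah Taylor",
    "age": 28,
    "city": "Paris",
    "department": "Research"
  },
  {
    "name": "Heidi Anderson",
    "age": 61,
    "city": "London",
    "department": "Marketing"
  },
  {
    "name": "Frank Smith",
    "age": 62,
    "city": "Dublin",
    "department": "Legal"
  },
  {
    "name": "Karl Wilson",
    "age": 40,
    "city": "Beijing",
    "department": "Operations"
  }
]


Search criteria: {'age': 40, 'department': 'Operations'}

Checking 7 records:
  Olivia Taylor: {age: 26, department: Marketing}
  Quinn White: {age: 61, department: Marketing}
  Olivia Thomas: {age: 40, department: Operations} <-- MATCH
  Noah Taylor: {age: 28, department: Research}
  Heidi Anderson: {age: 61, department: Marketing}
  Frank Smith: {age: 62, department: Legal}
  Karl Wilson: {age: 40, department: Operations} <-- MATCH

Matches: ["Olivia Thomas", "Karl Wilson"]

["Olivia Thomas", "Karl Wilson"]


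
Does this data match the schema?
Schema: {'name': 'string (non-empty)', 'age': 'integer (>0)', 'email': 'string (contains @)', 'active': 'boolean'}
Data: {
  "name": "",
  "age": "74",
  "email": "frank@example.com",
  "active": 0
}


Validating each field against schema:
  name: FAIL ("" is an empty string)
  age: FAIL ("74" is not an integer)
  email: OK (string with @)
  active: FAIL (0 is not a boolean)

Result: INVALID (3 errors: name, age, active)

INVALID (3 errors: name, age, active)


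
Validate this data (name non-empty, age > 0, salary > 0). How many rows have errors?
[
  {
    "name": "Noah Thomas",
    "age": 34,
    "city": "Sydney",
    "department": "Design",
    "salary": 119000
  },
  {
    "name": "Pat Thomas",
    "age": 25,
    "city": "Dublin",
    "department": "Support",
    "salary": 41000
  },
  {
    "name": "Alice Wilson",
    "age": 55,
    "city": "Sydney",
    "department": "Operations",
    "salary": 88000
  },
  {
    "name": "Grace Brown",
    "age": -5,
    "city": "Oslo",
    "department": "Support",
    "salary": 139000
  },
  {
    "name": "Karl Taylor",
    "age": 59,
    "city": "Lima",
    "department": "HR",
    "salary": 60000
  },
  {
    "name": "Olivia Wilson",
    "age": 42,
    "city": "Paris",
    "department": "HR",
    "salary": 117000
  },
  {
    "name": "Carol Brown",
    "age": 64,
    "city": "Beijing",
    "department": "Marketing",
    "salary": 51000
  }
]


Validating 7 records:
Rules: name non-empty, age > 0, salary > 0

  Row 1 (Noah Thomas): OK
  Row 2 (Pat Thomas): OK
  Row 3 (Alice Wilson): OK
  Row 4 (Grace Brown): negative age: -5
  Row 5 (Karl Taylor): OK
  Row 6 (Olivia Wilson): OK
  Row 7 (Carol Brown): OK

Total errors: 1

1 errors
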